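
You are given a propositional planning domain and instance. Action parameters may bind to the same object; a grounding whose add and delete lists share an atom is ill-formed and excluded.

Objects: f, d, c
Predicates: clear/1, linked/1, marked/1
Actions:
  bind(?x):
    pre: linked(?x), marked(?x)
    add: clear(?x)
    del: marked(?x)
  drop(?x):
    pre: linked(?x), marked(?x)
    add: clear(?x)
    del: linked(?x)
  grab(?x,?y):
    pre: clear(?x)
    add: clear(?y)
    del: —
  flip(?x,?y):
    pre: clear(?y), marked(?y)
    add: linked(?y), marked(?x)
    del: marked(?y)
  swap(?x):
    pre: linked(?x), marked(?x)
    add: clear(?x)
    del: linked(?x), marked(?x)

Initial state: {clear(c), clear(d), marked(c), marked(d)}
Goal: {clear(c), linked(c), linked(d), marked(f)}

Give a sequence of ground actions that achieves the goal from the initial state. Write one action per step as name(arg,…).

1. flip(f,d)  →  {clear(c), clear(d), linked(d), marked(c), marked(f)}
2. flip(f,c)  →  {clear(c), clear(d), linked(c), linked(d), marked(f)}

flip(f,d); flip(f,c)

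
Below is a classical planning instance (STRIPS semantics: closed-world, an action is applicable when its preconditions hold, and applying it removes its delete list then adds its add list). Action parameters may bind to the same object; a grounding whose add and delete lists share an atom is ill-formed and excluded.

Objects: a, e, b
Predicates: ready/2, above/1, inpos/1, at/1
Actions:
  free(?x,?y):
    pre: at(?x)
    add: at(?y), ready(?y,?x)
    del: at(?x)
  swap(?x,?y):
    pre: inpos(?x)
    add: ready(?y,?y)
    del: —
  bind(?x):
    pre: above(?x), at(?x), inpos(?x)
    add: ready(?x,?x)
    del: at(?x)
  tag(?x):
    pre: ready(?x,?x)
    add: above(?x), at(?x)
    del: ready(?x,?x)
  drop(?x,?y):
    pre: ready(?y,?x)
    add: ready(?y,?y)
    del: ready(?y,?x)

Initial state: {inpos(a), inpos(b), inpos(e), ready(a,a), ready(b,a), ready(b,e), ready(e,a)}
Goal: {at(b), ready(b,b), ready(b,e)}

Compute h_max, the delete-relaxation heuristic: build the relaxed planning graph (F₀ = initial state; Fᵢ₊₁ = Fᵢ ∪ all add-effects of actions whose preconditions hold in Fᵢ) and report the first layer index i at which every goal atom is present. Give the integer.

F0 = init (7 atoms)
F1 = F0 ∪ {above(a), at(a), ready(b,b), ready(e,e)}  (11 atoms)
F2 = F1 ∪ {above(b), above(e), at(b), at(e)}  (15 atoms)
goal ⊆ F2  ⇒  h_max = 2

2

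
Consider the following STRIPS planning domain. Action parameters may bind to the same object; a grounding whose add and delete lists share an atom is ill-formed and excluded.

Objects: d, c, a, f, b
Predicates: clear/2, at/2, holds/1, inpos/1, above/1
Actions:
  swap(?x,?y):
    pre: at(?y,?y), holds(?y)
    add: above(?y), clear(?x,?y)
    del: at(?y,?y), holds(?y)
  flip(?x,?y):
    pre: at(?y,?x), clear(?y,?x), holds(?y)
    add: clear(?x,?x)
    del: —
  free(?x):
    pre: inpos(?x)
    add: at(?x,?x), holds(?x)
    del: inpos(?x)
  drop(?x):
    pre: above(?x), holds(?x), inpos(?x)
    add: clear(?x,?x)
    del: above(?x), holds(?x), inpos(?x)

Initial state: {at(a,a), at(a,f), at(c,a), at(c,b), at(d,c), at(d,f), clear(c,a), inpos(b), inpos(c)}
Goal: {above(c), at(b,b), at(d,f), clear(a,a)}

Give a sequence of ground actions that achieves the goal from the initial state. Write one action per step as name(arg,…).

1. free(c)  →  {at(a,a), at(a,f), at(c,a), at(c,b), at(c,c), at(d,c), at(d,f), clear(c,a), holds(c), inpos(b)}
2. flip(a,c)  →  {at(a,a), at(a,f), at(c,a), at(c,b), at(c,c), at(d,c), at(d,f), clear(a,a), clear(c,a), holds(c), inpos(b)}
3. swap(d,c)  →  {above(c), at(a,a), at(a,f), at(c,a), at(c,b), at(d,c), at(d,f), clear(a,a), clear(c,a), clear(d,c), inpos(b)}
4. free(b)  →  {above(c), at(a,a), at(a,f), at(b,b), at(c,a), at(c,b), at(d,c), at(d,f), clear(a,a), clear(c,a), clear(d,c), holds(b)}

free(c); flip(a,c); swap(d,c); free(b)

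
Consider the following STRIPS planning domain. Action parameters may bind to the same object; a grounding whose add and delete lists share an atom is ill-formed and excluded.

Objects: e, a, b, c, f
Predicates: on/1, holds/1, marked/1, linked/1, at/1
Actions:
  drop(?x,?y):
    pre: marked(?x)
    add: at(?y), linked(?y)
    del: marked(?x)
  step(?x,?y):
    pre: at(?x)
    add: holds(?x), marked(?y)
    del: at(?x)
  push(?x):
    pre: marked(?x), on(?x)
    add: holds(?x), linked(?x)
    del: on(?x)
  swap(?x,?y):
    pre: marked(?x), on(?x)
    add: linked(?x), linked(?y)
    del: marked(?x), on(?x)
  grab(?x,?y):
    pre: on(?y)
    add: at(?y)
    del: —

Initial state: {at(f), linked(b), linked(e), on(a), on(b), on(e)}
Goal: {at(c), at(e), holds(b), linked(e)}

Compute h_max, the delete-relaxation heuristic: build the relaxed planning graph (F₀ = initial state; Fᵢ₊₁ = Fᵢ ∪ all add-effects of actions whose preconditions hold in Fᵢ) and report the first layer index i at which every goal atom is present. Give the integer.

2

F0 = init (6 atoms)
F1 = F0 ∪ {at(a), at(b), at(e), holds(f), marked(a), marked(b), marked(c), marked(e), marked(f)}  (15 atoms)
F2 = F1 ∪ {at(c), holds(a), holds(b), holds(e), linked(a), linked(c), linked(f)}  (22 atoms)
goal ⊆ F2  ⇒  h_max = 2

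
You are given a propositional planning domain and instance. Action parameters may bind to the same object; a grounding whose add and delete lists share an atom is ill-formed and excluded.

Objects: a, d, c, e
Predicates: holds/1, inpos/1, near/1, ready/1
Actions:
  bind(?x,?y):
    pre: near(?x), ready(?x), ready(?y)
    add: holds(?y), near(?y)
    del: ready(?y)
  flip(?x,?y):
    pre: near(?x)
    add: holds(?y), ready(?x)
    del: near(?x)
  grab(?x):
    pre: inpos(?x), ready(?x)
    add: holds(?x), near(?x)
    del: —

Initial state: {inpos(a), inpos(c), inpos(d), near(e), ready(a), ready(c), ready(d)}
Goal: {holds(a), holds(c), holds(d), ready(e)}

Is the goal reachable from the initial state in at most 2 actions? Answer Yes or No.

No

1. flip(e,a)  →  {holds(a), inpos(a), inpos(c), inpos(d), ready(a), ready(c), ready(d), ready(e)}
2. grab(d)  →  {holds(a), holds(d), inpos(a), inpos(c), inpos(d), near(d), ready(a), ready(c), ready(d), ready(e)}
3. bind(d,c)  →  {holds(a), holds(c), holds(d), inpos(a), inpos(c), inpos(d), near(c), near(d), ready(a), ready(d), ready(e)}
optimal plan length = 3; 3 > 2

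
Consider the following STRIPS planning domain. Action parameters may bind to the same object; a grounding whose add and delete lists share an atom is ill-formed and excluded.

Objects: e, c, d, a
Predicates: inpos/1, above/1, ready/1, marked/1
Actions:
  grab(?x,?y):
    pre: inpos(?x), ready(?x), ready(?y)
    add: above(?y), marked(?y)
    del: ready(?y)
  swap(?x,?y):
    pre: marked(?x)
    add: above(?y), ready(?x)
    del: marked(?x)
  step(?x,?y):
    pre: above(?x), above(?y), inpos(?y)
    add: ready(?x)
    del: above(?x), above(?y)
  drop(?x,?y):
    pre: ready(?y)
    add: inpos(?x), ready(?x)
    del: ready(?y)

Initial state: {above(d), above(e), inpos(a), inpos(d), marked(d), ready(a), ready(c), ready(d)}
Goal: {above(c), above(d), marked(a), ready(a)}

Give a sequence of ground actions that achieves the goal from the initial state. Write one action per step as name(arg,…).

grab(d,c); grab(d,a); step(a,a)

1. grab(d,c)  →  {above(c), above(d), above(e), inpos(a), inpos(d), marked(c), marked(d), ready(a), ready(d)}
2. grab(d,a)  →  {above(a), above(c), above(d), above(e), inpos(a), inpos(d), marked(a), marked(c), marked(d), ready(d)}
3. step(a,a)  →  {above(c), above(d), above(e), inpos(a), inpos(d), marked(a), marked(c), marked(d), ready(a), ready(d)}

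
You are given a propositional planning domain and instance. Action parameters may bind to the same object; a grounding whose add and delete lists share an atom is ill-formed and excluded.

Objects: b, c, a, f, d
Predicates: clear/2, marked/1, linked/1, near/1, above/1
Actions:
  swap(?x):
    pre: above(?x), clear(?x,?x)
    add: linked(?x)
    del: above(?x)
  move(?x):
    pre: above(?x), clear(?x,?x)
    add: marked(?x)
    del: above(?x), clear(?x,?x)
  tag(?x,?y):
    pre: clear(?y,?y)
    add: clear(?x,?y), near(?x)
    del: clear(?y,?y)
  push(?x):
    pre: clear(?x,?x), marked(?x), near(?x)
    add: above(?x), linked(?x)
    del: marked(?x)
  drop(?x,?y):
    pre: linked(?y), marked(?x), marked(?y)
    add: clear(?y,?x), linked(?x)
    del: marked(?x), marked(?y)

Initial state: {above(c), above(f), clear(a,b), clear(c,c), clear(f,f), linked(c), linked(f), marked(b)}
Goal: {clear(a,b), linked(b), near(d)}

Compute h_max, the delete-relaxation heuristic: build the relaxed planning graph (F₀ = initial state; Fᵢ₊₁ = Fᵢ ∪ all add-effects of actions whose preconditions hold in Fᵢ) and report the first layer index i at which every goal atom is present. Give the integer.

2

F0 = init (8 atoms)
F1 = F0 ∪ {clear(a,c), clear(a,f), clear(b,c), clear(b,f), clear(c,f), clear(d,c), clear(d,f), clear(f,c), marked(c), marked(f), near(a), near(b), near(c), near(d), near(f)}  (23 atoms)
F2 = F1 ∪ {clear(c,b), clear(f,b), linked(b)}  (26 atoms)
goal ⊆ F2  ⇒  h_max = 2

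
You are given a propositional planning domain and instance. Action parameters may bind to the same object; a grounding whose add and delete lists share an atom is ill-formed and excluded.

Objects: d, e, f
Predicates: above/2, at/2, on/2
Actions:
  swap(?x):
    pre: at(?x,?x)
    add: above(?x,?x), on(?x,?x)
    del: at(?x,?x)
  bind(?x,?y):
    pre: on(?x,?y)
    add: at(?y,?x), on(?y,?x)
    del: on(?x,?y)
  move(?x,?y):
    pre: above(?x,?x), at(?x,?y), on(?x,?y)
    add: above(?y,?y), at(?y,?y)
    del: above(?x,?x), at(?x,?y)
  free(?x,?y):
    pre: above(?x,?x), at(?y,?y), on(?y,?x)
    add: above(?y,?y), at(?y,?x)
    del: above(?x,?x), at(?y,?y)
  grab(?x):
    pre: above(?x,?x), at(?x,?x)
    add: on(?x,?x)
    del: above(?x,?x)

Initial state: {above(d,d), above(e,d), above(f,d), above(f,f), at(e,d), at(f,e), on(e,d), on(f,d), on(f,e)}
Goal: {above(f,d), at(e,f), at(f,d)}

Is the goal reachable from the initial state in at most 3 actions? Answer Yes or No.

1. bind(f,d)  →  {above(d,d), above(e,d), above(f,d), above(f,f), at(d,f), at(e,d), at(f,e), on(d,f), on(e,d), on(f,e)}
2. bind(d,f)  →  {above(d,d), above(e,d), above(f,d), above(f,f), at(d,f), at(e,d), at(f,d), at(f,e), on(e,d), on(f,d), on(f,e)}
3. bind(f,e)  →  {above(d,d), above(e,d), above(f,d), above(f,f), at(d,f), at(e,d), at(e,f), at(f,d), at(f,e), on(e,d), on(e,f), on(f,d)}
optimal plan length = 3; 3 ≤ 3

Yes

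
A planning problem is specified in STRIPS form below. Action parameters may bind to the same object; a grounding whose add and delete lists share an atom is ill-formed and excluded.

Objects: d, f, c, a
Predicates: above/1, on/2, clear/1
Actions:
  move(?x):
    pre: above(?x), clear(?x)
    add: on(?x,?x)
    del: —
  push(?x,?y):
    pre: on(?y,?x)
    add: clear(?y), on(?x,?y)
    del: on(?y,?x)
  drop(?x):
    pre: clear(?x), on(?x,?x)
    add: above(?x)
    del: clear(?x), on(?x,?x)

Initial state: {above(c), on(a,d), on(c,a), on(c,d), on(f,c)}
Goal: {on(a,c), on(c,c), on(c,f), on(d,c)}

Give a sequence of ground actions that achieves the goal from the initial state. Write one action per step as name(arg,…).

1. push(d,c)  →  {above(c), clear(c), on(a,d), on(c,a), on(d,c), on(f,c)}
2. move(c)  →  {above(c), clear(c), on(a,d), on(c,a), on(c,c), on(d,c), on(f,c)}
3. push(c,f)  →  {above(c), clear(c), clear(f), on(a,d), on(c,a), on(c,c), on(c,f), on(d,c)}
4. push(a,c)  →  {above(c), clear(c), clear(f), on(a,c), on(a,d), on(c,c), on(c,f), on(d,c)}

push(d,c); move(c); push(c,f); push(a,c)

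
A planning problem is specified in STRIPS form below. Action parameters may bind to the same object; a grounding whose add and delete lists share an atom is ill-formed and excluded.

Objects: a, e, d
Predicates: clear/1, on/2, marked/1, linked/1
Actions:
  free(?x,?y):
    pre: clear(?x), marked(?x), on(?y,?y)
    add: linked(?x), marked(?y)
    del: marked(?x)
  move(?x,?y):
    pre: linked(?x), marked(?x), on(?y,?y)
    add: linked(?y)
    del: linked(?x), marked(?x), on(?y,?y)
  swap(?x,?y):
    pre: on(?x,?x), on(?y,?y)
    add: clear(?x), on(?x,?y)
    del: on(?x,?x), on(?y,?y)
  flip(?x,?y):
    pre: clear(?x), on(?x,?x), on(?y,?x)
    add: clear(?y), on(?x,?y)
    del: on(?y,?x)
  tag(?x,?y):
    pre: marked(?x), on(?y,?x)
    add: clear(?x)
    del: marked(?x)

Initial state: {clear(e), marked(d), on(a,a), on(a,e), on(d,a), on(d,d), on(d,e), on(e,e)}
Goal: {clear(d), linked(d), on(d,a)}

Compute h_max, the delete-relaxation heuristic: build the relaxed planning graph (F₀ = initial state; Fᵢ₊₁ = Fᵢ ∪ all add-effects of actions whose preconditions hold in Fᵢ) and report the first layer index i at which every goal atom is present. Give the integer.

2

F0 = init (8 atoms)
F1 = F0 ∪ {clear(a), clear(d), on(a,d), on(e,a), on(e,d)}  (13 atoms)
F2 = F1 ∪ {linked(d), marked(a), marked(e)}  (16 atoms)
goal ⊆ F2  ⇒  h_max = 2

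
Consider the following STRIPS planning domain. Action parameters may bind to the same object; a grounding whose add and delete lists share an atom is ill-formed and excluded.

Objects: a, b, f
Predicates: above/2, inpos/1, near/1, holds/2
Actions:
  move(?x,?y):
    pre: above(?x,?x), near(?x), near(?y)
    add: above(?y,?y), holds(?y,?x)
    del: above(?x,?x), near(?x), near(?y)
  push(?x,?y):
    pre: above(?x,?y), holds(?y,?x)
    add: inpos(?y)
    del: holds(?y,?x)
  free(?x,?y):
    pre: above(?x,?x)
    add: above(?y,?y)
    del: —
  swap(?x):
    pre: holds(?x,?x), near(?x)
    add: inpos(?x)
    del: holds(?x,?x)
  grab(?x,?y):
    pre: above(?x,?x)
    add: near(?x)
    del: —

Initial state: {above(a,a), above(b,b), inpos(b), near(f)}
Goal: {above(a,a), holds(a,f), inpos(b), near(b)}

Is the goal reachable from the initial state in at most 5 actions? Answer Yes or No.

1. free(a,f)  →  {above(a,a), above(b,b), above(f,f), inpos(b), near(f)}
2. grab(a,a)  →  {above(a,a), above(b,b), above(f,f), inpos(b), near(a), near(f)}
3. move(f,a)  →  {above(a,a), above(b,b), holds(a,f), inpos(b)}
4. grab(b,a)  →  {above(a,a), above(b,b), holds(a,f), inpos(b), near(b)}
optimal plan length = 4; 4 ≤ 5

Yes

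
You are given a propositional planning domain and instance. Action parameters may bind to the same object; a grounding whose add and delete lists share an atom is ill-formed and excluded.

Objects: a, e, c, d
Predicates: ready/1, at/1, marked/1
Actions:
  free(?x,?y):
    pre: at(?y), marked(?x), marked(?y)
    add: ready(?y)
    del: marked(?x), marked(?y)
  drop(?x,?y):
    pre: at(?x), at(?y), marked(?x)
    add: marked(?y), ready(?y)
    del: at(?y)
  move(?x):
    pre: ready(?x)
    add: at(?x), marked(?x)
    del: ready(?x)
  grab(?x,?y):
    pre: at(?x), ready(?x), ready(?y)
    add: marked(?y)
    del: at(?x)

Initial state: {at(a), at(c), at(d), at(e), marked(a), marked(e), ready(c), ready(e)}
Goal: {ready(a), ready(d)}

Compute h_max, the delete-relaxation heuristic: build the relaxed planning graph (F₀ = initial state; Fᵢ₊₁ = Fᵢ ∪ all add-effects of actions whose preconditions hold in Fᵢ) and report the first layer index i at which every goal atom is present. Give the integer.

1

F0 = init (8 atoms)
F1 = F0 ∪ {marked(c), marked(d), ready(a), ready(d)}  (12 atoms)
goal ⊆ F1  ⇒  h_max = 1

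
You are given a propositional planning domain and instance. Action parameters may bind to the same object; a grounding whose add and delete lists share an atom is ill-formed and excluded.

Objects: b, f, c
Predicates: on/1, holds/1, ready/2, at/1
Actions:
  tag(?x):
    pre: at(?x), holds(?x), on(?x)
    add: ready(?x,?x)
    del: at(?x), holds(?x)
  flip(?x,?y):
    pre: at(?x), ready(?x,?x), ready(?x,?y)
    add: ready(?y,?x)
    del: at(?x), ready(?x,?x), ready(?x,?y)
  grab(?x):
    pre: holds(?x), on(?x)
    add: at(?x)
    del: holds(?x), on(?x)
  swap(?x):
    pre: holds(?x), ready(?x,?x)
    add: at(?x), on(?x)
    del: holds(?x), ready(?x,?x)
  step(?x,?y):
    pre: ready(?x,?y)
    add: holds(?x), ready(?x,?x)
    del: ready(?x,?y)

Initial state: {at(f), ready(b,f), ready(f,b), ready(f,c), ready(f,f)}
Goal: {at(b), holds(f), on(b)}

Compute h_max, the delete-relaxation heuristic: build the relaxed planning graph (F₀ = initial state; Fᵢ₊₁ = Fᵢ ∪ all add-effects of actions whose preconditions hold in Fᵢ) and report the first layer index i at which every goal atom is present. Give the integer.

2

F0 = init (5 atoms)
F1 = F0 ∪ {holds(b), holds(f), ready(b,b), ready(c,f)}  (9 atoms)
F2 = F1 ∪ {at(b), holds(c), on(b), on(f), ready(c,c)}  (14 atoms)
goal ⊆ F2  ⇒  h_max = 2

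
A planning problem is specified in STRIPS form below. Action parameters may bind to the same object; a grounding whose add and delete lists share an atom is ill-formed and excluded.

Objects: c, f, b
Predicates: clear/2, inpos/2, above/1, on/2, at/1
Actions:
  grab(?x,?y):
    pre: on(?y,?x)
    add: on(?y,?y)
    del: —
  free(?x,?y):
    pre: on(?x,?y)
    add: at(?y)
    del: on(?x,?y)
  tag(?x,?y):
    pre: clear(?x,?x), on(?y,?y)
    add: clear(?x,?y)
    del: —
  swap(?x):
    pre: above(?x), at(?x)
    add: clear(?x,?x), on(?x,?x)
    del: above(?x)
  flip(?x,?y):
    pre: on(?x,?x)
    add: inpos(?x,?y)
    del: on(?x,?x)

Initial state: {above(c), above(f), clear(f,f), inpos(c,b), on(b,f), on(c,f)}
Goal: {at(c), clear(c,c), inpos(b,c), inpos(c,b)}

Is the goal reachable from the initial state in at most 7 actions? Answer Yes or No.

1. grab(f,c)  →  {above(c), above(f), clear(f,f), inpos(c,b), on(b,f), on(c,c), on(c,f)}
2. grab(f,b)  →  {above(c), above(f), clear(f,f), inpos(c,b), on(b,b), on(b,f), on(c,c), on(c,f)}
3. free(c,c)  →  {above(c), above(f), at(c), clear(f,f), inpos(c,b), on(b,b), on(b,f), on(c,f)}
4. swap(c)  →  {above(f), at(c), clear(c,c), clear(f,f), inpos(c,b), on(b,b), on(b,f), on(c,c), on(c,f)}
5. flip(b,c)  →  {above(f), at(c), clear(c,c), clear(f,f), inpos(b,c), inpos(c,b), on(b,f), on(c,c), on(c,f)}
optimal plan length = 5; 5 ≤ 7

Yes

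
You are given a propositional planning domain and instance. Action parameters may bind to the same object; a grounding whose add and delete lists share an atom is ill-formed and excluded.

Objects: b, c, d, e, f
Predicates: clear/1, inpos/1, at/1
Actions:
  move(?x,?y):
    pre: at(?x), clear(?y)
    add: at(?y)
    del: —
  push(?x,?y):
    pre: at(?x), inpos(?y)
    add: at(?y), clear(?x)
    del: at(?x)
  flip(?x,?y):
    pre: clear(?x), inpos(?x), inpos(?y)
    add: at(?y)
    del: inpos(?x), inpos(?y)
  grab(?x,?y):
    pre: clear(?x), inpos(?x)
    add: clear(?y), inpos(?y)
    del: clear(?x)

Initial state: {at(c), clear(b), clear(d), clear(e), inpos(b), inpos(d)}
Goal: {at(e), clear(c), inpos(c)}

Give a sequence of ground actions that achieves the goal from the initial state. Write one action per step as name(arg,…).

1. move(c,e)  →  {at(c), at(e), clear(b), clear(d), clear(e), inpos(b), inpos(d)}
2. grab(b,c)  →  {at(c), at(e), clear(c), clear(d), clear(e), inpos(b), inpos(c), inpos(d)}

move(c,e); grab(b,c)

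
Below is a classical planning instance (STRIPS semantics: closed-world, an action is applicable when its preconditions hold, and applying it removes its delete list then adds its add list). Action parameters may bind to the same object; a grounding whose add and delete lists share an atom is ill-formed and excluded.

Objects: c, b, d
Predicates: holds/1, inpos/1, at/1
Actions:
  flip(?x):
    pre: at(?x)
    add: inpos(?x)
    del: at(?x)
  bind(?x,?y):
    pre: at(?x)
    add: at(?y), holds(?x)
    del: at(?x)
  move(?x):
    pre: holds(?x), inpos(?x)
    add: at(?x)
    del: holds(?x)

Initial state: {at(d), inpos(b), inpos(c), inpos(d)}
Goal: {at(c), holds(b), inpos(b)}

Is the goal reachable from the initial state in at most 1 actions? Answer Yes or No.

1. bind(d,b)  →  {at(b), holds(d), inpos(b), inpos(c), inpos(d)}
2. bind(b,c)  →  {at(c), holds(b), holds(d), inpos(b), inpos(c), inpos(d)}
optimal plan length = 2; 2 > 1

No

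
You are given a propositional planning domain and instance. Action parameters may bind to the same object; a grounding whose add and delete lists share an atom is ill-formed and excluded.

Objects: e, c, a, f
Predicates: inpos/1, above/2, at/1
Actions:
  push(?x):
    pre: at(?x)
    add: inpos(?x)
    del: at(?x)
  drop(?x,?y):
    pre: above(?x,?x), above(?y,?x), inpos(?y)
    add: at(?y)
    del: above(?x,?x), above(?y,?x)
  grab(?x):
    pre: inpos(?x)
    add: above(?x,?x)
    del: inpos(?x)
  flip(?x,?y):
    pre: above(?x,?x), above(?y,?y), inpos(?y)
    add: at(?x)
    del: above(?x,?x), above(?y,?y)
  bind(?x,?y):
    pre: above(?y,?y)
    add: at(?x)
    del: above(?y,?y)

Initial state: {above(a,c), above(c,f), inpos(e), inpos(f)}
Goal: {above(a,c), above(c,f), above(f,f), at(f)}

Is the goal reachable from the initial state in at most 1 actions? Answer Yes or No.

No

1. grab(e)  →  {above(a,c), above(c,f), above(e,e), inpos(f)}
2. grab(f)  →  {above(a,c), above(c,f), above(e,e), above(f,f)}
3. bind(f,e)  →  {above(a,c), above(c,f), above(f,f), at(f)}
optimal plan length = 3; 3 > 1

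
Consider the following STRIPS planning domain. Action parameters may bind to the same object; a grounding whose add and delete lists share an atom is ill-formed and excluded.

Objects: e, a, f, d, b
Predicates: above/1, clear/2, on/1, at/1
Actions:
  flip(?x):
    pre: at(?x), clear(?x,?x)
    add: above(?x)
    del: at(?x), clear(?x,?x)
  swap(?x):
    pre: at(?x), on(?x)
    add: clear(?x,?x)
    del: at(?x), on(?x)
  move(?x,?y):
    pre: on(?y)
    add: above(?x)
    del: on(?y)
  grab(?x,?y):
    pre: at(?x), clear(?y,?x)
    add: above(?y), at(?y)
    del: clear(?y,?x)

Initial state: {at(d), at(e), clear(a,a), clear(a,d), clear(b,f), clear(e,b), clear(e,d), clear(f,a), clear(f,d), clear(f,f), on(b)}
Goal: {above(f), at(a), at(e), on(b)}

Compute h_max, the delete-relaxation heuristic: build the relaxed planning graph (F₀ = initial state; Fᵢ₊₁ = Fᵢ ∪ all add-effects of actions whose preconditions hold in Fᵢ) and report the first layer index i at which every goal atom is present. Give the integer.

F0 = init (11 atoms)
F1 = F0 ∪ {above(a), above(b), above(d), above(e), above(f), at(a), at(f)}  (18 atoms)
goal ⊆ F1  ⇒  h_max = 1

1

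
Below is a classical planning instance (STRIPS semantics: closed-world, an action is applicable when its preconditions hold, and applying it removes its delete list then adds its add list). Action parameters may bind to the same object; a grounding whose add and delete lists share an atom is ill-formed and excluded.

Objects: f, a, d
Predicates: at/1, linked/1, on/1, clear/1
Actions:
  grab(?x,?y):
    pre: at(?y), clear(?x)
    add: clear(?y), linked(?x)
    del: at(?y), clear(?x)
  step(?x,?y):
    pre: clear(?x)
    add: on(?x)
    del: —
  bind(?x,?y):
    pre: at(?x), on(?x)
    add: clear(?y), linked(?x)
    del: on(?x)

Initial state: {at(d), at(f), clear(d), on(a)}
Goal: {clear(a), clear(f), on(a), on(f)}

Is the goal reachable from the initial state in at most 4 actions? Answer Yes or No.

Yes

1. step(d,f)  →  {at(d), at(f), clear(d), on(a), on(d)}
2. grab(d,f)  →  {at(d), clear(f), linked(d), on(a), on(d)}
3. step(f,f)  →  {at(d), clear(f), linked(d), on(a), on(d), on(f)}
4. bind(d,a)  →  {at(d), clear(a), clear(f), linked(d), on(a), on(f)}
optimal plan length = 4; 4 ≤ 4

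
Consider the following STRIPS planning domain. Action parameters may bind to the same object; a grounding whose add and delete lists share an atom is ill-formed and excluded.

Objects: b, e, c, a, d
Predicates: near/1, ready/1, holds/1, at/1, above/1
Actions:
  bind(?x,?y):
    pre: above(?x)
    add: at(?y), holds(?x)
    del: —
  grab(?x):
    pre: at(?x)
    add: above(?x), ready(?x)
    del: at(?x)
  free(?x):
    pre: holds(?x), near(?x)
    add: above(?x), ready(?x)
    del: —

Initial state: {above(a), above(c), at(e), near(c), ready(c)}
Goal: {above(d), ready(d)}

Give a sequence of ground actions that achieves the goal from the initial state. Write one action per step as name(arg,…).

1. bind(c,d)  →  {above(a), above(c), at(d), at(e), holds(c), near(c), ready(c)}
2. grab(d)  →  {above(a), above(c), above(d), at(e), holds(c), near(c), ready(c), ready(d)}

bind(c,d); grab(d)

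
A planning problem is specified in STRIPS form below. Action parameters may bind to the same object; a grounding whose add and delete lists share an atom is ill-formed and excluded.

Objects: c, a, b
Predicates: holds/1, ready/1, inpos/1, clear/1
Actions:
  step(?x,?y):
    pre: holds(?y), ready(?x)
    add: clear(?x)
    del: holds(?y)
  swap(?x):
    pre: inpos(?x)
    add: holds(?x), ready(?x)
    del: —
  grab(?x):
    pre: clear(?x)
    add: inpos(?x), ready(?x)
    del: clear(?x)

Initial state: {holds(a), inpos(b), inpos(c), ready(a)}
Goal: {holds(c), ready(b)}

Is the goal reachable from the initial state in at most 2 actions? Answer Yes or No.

Yes

1. swap(c)  →  {holds(a), holds(c), inpos(b), inpos(c), ready(a), ready(c)}
2. swap(b)  →  {holds(a), holds(b), holds(c), inpos(b), inpos(c), ready(a), ready(b), ready(c)}
optimal plan length = 2; 2 ≤ 2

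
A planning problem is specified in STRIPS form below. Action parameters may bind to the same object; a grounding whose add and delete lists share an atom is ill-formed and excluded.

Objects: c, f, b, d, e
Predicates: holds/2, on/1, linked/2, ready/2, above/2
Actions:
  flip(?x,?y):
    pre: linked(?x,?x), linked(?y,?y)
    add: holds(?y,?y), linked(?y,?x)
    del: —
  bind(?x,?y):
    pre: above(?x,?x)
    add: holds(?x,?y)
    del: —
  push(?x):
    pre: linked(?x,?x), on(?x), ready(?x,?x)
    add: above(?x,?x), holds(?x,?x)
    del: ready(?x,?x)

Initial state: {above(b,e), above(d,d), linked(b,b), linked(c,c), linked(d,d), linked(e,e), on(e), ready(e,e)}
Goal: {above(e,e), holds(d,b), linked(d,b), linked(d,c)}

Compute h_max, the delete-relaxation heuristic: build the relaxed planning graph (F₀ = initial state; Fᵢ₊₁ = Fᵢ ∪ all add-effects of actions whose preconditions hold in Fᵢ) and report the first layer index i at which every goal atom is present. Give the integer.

1

F0 = init (8 atoms)
F1 = F0 ∪ {above(e,e), holds(b,b), holds(c,c), holds(d,b), holds(d,c), holds(d,d), holds(d,e), holds(d,f), holds(e,e), linked(b,c), linked(b,d), linked(b,e), linked(c,b), linked(c,d), linked(c,e), linked(d,b), linked(d,c), linked(d,e), linked(e,b), linked(e,c), linked(e,d)}  (29 atoms)
goal ⊆ F1  ⇒  h_max = 1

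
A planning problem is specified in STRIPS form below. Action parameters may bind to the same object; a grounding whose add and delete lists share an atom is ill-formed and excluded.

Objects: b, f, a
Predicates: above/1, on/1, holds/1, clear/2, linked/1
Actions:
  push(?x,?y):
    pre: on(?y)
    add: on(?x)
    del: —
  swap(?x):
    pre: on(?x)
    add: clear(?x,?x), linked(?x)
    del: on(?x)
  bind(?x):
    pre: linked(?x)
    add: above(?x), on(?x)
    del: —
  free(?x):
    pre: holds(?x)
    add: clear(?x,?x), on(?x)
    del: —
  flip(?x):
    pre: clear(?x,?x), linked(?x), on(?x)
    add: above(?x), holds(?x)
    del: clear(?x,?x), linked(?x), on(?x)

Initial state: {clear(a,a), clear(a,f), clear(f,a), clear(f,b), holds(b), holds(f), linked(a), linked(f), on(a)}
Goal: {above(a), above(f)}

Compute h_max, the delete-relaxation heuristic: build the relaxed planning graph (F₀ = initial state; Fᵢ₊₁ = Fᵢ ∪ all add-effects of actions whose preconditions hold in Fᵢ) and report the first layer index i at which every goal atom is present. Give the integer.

F0 = init (9 atoms)
F1 = F0 ∪ {above(a), above(f), clear(b,b), clear(f,f), holds(a), on(b), on(f)}  (16 atoms)
goal ⊆ F1  ⇒  h_max = 1

1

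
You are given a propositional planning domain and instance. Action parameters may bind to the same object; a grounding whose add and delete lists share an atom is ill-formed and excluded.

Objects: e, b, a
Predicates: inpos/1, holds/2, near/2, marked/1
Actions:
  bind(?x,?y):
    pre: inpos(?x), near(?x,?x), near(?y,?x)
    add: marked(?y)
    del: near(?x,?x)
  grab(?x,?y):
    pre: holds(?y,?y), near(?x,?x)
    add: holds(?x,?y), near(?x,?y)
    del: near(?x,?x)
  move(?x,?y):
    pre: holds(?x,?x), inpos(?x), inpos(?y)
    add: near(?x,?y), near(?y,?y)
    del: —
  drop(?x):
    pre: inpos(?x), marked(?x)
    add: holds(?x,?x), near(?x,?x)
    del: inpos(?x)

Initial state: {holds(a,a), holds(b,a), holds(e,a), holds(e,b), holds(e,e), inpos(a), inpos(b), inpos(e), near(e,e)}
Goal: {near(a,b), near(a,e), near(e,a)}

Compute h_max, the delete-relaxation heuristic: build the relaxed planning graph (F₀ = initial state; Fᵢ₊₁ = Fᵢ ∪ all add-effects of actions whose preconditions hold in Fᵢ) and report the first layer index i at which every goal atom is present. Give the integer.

1

F0 = init (9 atoms)
F1 = F0 ∪ {marked(e), near(a,a), near(a,b), near(a,e), near(b,b), near(e,a), near(e,b)}  (16 atoms)
goal ⊆ F1  ⇒  h_max = 1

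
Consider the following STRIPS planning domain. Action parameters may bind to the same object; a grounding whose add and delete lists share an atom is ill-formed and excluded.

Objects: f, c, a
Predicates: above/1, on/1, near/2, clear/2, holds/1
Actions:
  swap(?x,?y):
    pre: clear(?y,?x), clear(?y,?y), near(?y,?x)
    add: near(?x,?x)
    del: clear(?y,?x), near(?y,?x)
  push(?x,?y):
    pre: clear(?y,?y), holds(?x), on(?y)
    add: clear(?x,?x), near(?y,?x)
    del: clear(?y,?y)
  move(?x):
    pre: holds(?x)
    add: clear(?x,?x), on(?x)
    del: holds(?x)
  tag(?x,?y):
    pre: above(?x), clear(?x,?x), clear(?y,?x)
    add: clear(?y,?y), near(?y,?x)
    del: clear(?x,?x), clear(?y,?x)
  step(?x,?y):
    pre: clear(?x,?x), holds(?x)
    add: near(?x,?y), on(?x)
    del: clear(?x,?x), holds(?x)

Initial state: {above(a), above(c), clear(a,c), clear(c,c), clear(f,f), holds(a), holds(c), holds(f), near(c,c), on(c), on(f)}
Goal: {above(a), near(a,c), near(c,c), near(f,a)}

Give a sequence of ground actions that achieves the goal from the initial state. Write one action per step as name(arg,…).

1. push(a,f)  →  {above(a), above(c), clear(a,a), clear(a,c), clear(c,c), holds(a), holds(c), holds(f), near(c,c), near(f,a), on(c), on(f)}
2. tag(c,a)  →  {above(a), above(c), clear(a,a), holds(a), holds(c), holds(f), near(a,c), near(c,c), near(f,a), on(c), on(f)}

push(a,f); tag(c,a)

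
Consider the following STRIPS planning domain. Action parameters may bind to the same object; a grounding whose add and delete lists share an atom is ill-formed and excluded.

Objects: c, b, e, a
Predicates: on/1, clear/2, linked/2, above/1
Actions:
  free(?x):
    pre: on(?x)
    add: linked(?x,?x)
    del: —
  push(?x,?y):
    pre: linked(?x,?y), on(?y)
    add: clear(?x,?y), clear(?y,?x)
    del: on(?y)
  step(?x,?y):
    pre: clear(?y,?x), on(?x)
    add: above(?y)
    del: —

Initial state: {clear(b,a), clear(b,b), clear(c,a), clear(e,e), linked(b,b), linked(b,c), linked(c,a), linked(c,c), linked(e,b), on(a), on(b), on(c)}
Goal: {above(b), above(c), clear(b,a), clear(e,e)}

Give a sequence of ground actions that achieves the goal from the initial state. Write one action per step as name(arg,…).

1. step(b,b)  →  {above(b), clear(b,a), clear(b,b), clear(c,a), clear(e,e), linked(b,b), linked(b,c), linked(c,a), linked(c,c), linked(e,b), on(a), on(b), on(c)}
2. step(a,c)  →  {above(b), above(c), clear(b,a), clear(b,b), clear(c,a), clear(e,e), linked(b,b), linked(b,c), linked(c,a), linked(c,c), linked(e,b), on(a), on(b), on(c)}

step(b,b); step(a,c)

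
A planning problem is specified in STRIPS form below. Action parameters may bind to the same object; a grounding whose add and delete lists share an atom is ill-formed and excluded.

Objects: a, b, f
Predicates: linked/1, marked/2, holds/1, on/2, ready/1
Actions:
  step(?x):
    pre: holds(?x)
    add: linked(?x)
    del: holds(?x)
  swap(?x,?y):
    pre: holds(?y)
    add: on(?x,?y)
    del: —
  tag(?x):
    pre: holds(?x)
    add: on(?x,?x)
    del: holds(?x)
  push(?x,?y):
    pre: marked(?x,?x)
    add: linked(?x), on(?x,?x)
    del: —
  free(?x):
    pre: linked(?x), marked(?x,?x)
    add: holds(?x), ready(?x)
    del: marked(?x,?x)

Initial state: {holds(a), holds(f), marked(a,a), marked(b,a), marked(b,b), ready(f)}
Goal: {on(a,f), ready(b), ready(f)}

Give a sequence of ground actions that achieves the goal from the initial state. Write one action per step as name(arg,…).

swap(a,f); push(b,a); free(b)

1. swap(a,f)  →  {holds(a), holds(f), marked(a,a), marked(b,a), marked(b,b), on(a,f), ready(f)}
2. push(b,a)  →  {holds(a), holds(f), linked(b), marked(a,a), marked(b,a), marked(b,b), on(a,f), on(b,b), ready(f)}
3. free(b)  →  {holds(a), holds(b), holds(f), linked(b), marked(a,a), marked(b,a), on(a,f), on(b,b), ready(b), ready(f)}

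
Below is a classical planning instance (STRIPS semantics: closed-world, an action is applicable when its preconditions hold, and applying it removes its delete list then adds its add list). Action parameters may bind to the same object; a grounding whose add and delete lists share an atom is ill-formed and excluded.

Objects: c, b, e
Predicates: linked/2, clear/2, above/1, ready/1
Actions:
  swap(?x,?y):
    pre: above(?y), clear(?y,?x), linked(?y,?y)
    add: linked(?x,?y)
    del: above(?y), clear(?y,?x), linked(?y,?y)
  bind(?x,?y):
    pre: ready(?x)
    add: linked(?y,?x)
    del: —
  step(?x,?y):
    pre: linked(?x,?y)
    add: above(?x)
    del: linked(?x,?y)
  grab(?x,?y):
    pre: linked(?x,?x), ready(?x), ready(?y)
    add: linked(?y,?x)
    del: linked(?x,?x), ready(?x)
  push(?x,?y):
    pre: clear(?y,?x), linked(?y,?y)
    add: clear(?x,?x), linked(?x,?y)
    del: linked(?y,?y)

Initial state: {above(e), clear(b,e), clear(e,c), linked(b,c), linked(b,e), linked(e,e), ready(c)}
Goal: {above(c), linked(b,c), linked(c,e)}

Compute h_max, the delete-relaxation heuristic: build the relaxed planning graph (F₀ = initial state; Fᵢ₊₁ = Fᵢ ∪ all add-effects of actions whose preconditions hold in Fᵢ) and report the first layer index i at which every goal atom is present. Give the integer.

F0 = init (7 atoms)
F1 = F0 ∪ {above(b), clear(c,c), linked(c,c), linked(c,e), linked(e,c)}  (12 atoms)
F2 = F1 ∪ {above(c)}  (13 atoms)
goal ⊆ F2  ⇒  h_max = 2

2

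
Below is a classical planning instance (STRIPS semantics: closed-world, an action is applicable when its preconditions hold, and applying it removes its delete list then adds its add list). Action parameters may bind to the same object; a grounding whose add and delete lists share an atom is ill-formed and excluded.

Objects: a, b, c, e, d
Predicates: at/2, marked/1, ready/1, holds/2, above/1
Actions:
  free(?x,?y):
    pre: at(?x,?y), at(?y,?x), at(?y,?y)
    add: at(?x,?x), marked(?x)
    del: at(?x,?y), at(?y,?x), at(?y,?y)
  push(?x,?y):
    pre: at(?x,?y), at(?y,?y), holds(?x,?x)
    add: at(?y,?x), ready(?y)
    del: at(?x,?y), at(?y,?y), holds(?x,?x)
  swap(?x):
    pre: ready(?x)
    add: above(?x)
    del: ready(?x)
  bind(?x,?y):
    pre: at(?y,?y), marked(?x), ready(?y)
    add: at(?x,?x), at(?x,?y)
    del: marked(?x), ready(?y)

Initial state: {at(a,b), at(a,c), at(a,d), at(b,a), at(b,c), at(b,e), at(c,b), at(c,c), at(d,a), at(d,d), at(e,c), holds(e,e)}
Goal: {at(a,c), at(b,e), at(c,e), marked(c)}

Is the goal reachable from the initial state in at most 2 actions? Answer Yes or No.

No

1. free(a,d)  →  {at(a,a), at(a,b), at(a,c), at(b,a), at(b,c), at(b,e), at(c,b), at(c,c), at(e,c), holds(e,e), marked(a)}
2. free(b,a)  →  {at(a,c), at(b,b), at(b,c), at(b,e), at(c,b), at(c,c), at(e,c), holds(e,e), marked(a), marked(b)}
3. free(c,b)  →  {at(a,c), at(b,e), at(c,c), at(e,c), holds(e,e), marked(a), marked(b), marked(c)}
4. push(e,c)  →  {at(a,c), at(b,e), at(c,e), marked(a), marked(b), marked(c), ready(c)}
optimal plan length = 4; 4 > 2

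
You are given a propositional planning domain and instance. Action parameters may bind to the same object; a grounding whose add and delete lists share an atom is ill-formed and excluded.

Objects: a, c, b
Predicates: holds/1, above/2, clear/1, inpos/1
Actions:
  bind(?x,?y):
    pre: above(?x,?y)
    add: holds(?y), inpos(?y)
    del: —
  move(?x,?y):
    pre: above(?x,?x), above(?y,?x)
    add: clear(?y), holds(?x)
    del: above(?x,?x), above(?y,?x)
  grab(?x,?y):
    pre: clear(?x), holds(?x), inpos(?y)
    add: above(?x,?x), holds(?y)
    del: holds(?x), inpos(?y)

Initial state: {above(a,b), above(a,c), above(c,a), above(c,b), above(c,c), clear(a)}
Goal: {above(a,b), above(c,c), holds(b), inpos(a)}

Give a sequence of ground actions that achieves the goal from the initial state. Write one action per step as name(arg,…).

1. bind(a,b)  →  {above(a,b), above(a,c), above(c,a), above(c,b), above(c,c), clear(a), holds(b), inpos(b)}
2. bind(c,a)  →  {above(a,b), above(a,c), above(c,a), above(c,b), above(c,c), clear(a), holds(a), holds(b), inpos(a), inpos(b)}

bind(a,b); bind(c,a)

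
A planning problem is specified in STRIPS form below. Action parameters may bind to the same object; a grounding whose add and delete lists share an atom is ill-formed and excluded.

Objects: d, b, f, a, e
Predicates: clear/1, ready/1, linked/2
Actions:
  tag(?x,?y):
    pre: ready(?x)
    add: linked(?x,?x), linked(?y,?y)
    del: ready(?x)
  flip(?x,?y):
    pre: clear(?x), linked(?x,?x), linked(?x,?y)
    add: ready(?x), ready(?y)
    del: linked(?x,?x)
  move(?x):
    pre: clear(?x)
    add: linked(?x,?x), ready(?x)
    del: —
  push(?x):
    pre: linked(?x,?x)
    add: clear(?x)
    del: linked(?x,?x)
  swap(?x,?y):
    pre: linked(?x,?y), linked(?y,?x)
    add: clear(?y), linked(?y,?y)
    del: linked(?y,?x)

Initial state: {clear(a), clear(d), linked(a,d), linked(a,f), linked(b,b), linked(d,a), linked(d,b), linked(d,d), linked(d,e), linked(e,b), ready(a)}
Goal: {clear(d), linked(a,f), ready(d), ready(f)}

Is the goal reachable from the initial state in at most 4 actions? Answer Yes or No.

Yes

1. tag(a,d)  →  {clear(a), clear(d), linked(a,a), linked(a,d), linked(a,f), linked(b,b), linked(d,a), linked(d,b), linked(d,d), linked(d,e), linked(e,b)}
2. flip(d,d)  →  {clear(a), clear(d), linked(a,a), linked(a,d), linked(a,f), linked(b,b), linked(d,a), linked(d,b), linked(d,e), linked(e,b), ready(d)}
3. flip(a,f)  →  {clear(a), clear(d), linked(a,d), linked(a,f), linked(b,b), linked(d,a), linked(d,b), linked(d,e), linked(e,b), ready(a), ready(d), ready(f)}
optimal plan length = 3; 3 ≤ 4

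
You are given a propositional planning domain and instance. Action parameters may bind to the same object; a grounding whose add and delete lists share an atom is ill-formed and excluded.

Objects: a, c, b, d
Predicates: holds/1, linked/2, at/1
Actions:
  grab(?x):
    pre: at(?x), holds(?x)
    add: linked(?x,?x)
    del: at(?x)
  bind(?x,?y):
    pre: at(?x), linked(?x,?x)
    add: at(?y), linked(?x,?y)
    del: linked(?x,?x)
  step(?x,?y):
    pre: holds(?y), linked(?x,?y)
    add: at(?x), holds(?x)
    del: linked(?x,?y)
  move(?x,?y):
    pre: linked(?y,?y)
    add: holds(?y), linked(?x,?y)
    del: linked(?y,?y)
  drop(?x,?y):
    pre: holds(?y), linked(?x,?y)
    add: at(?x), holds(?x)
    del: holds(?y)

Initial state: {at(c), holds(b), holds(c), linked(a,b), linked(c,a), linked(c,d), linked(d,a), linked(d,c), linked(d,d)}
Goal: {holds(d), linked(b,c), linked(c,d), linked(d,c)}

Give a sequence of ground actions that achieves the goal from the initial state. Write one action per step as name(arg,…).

grab(c); move(a,d); move(b,c)

1. grab(c)  →  {holds(b), holds(c), linked(a,b), linked(c,a), linked(c,c), linked(c,d), linked(d,a), linked(d,c), linked(d,d)}
2. move(a,d)  →  {holds(b), holds(c), holds(d), linked(a,b), linked(a,d), linked(c,a), linked(c,c), linked(c,d), linked(d,a), linked(d,c)}
3. move(b,c)  →  {holds(b), holds(c), holds(d), linked(a,b), linked(a,d), linked(b,c), linked(c,a), linked(c,d), linked(d,a), linked(d,c)}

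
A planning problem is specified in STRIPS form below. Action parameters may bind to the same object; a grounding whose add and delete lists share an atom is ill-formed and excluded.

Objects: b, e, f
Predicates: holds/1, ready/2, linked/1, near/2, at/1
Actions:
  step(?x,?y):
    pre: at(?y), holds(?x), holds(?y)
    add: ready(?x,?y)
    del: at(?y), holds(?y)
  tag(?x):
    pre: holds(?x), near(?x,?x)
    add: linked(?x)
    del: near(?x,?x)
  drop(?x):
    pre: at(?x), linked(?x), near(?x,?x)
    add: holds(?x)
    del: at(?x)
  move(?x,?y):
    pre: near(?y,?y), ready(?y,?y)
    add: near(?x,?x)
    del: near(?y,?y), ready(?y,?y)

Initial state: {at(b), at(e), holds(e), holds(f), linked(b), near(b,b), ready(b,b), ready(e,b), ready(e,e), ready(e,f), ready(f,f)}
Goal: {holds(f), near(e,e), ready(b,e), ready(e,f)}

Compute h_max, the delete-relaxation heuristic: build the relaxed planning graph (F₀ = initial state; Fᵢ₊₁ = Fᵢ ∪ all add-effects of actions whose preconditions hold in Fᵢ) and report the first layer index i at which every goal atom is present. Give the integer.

F0 = init (11 atoms)
F1 = F0 ∪ {holds(b), near(e,e), near(f,f), ready(f,e)}  (15 atoms)
F2 = F1 ∪ {linked(e), linked(f), ready(b,e), ready(f,b)}  (19 atoms)
goal ⊆ F2  ⇒  h_max = 2

2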